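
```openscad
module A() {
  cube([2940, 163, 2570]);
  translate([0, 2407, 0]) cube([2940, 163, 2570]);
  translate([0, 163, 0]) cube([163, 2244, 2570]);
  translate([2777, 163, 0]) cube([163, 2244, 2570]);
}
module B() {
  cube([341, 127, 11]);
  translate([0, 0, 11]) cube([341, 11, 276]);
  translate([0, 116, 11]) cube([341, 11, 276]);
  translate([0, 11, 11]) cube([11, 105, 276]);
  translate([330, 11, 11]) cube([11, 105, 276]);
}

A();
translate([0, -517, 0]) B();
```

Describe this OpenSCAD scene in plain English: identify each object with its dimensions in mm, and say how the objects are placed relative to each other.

A is a box-shaped house frame (walls only): outside footprint 2940×2570 mm, wall height 2570 mm, wall thickness 163 mm. The two y-facing walls run the full x-width; the two x-facing walls fit between the inner faces of the y-facing walls.

B is an open-topped rectangular box: outside dimensions 341×127×287 mm, with a uniform wall and base thickness of 11 mm. The base is a full 341×127 slab on the floor; four walls sit on top of the base. The front and back walls (the −y and +y sides) span the full width; the two side walls fit between them.

The open box is on the floor beside the house frame on its −y side.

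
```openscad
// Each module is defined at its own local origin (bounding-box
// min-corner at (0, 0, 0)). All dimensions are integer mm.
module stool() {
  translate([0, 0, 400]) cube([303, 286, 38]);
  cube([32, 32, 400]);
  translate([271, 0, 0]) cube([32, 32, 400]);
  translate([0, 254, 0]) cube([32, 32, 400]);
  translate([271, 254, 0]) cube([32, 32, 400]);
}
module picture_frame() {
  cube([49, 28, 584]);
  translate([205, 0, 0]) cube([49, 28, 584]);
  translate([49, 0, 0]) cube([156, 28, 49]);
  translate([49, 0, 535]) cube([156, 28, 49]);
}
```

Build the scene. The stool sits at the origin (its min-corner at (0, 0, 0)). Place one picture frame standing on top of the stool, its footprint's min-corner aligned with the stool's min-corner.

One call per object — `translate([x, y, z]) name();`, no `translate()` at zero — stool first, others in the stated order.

stool();
translate([0, 0, 438]) picture_frame();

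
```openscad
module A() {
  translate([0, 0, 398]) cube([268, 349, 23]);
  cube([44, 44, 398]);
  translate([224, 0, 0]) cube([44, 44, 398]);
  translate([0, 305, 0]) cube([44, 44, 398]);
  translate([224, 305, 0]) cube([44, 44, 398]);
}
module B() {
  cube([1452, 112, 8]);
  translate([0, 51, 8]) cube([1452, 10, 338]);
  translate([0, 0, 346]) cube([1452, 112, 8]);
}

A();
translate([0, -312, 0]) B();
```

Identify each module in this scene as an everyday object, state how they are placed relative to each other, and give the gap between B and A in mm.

The I-beam's nearest face is 200 mm from the stool's −y face.

A is a stool. B is an I-beam. The I-beam is on the floor beside the stool on its −y side. The gap between the I-beam and the stool is 200 mm.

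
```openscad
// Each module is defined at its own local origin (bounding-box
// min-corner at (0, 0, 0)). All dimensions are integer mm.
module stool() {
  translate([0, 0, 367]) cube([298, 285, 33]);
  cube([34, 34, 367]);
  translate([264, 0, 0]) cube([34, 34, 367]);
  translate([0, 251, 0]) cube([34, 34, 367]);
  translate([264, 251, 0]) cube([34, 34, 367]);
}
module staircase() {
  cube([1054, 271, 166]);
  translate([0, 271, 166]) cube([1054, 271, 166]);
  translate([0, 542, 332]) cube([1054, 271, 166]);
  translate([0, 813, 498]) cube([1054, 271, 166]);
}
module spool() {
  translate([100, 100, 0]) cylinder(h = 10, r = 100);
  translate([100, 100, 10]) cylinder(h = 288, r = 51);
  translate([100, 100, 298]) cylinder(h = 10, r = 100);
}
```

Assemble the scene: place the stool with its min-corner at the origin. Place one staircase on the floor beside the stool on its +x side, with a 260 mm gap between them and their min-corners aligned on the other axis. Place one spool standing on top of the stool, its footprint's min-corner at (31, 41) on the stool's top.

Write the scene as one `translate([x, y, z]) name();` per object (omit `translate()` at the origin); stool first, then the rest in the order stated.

stool();
translate([558, 0, 0]) staircase();
translate([31, 41, 400]) spool();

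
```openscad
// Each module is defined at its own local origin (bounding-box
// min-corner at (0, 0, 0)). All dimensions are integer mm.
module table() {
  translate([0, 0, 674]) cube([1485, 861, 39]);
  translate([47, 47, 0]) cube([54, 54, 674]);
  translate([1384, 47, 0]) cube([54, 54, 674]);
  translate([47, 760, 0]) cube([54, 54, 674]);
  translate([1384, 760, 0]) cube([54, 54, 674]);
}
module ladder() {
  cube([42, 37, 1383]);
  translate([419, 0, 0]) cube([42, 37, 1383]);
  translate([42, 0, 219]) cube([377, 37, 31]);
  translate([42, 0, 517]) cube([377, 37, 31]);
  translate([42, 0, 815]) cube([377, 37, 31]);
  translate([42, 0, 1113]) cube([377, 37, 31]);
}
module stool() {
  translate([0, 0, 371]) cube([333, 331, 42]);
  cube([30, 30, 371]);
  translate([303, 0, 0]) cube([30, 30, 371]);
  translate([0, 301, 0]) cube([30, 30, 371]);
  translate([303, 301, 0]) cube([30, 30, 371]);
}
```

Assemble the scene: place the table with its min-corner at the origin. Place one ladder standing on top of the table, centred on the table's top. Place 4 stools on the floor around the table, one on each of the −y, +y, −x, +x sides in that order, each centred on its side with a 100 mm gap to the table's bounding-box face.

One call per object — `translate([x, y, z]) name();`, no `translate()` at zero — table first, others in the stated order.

table();
translate([512, 412, 713]) ladder();
translate([576, -431, 0]) stool();
translate([576, 961, 0]) stool();
translate([-433, 265, 0]) stool();
translate([1585, 265, 0]) stool();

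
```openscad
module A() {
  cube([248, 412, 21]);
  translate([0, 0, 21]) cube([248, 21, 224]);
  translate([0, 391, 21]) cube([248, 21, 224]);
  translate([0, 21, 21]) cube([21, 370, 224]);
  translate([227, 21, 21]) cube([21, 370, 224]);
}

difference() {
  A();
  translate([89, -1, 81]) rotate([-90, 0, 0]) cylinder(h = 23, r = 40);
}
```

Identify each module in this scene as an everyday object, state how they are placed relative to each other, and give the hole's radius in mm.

A is an open box. The open box has a circular hole through its front wall. The hole's radius is 40 mm.

The subtracted cylinder has r = 40 mm.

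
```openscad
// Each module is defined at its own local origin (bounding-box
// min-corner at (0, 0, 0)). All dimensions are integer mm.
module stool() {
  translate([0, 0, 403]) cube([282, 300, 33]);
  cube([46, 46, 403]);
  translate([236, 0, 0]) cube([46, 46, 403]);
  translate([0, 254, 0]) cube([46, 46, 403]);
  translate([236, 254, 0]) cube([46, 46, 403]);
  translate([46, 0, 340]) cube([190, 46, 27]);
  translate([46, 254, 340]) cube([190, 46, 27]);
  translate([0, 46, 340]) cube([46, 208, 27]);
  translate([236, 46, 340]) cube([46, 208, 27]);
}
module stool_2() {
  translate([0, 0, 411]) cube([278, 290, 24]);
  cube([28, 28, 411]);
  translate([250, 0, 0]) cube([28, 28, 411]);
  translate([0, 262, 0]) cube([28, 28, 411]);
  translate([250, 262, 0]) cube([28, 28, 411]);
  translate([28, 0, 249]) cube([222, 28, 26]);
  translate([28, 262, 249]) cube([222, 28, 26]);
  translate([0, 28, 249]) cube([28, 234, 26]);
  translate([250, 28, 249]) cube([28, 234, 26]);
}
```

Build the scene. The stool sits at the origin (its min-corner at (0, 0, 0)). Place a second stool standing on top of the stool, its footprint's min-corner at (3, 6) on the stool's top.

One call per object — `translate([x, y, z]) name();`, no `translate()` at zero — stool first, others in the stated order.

stool();
translate([3, 6, 436]) stool_2();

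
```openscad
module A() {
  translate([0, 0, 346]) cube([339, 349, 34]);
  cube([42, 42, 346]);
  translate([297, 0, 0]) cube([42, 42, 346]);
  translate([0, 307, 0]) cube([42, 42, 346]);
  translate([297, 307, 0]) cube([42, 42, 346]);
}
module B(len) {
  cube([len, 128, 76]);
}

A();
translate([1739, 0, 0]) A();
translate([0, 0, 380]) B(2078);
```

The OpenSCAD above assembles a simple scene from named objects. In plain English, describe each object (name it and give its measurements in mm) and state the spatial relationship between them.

A is a simple wooden stool: a rectangular seat 339 mm (x) by 349 mm (y), 34 mm thick, top face at z = 380 mm, on four square legs, each 42×42 mm in cross-section. The legs rest on z = 0, each flush with a corner of the seat.

B is a rectangular beam 2078 mm long (x), 128 mm deep (y), 76 mm thick (z).

The beam spans the tops of two stools placed 1400 mm apart, resting at z = 380 mm.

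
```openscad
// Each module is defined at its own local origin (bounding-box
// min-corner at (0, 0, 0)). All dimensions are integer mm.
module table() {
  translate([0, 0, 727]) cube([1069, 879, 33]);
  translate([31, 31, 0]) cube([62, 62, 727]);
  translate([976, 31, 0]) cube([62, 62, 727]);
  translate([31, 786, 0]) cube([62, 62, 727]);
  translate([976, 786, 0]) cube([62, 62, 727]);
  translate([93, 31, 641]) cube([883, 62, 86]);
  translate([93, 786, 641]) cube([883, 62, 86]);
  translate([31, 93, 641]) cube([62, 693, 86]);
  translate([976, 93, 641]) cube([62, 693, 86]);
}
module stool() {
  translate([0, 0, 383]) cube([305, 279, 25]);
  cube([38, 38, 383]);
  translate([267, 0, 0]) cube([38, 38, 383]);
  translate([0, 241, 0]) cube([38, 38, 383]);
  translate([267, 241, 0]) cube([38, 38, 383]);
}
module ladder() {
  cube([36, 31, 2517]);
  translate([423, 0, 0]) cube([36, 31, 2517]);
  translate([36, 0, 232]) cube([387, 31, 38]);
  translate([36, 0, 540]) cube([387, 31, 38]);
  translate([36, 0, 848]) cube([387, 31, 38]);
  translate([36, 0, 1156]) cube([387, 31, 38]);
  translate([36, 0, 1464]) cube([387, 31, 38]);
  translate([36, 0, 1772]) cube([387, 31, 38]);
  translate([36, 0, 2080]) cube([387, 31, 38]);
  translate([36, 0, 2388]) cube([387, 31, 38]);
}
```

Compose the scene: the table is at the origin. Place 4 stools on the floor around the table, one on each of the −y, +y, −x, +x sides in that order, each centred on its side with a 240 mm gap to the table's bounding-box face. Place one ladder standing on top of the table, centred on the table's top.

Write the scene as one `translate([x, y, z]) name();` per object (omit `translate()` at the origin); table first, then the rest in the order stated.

table();
translate([382, -519, 0]) stool();
translate([382, 1119, 0]) stool();
translate([-545, 300, 0]) stool();
translate([1309, 300, 0]) stool();
translate([305, 424, 760]) ladder();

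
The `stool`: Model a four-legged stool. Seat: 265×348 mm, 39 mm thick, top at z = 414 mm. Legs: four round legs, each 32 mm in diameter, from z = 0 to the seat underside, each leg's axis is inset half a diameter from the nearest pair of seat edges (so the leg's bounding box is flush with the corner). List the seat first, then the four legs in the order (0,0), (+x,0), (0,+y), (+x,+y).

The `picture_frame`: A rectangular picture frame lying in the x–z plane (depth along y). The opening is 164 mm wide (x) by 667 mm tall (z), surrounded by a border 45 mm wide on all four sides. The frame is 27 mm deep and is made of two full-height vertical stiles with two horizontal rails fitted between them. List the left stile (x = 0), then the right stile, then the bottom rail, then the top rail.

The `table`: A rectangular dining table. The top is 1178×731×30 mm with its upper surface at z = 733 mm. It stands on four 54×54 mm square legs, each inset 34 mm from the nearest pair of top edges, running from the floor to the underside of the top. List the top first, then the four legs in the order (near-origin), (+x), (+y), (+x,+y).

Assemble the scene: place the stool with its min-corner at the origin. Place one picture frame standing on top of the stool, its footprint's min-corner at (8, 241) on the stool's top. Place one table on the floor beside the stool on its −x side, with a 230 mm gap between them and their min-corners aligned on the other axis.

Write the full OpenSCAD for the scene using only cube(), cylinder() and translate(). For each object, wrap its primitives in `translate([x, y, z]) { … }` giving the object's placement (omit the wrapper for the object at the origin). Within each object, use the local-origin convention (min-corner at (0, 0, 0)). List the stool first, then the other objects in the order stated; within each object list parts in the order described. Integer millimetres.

translate([0, 0, 375]) cube([265, 348, 39]);
translate([16, 16, 0]) cylinder(h = 375, r = 16);
translate([249, 16, 0]) cylinder(h = 375, r = 16);
translate([16, 332, 0]) cylinder(h = 375, r = 16);
translate([249, 332, 0]) cylinder(h = 375, r = 16);
translate([8, 241, 414]) {
  cube([45, 27, 757]);
  translate([209, 0, 0]) cube([45, 27, 757]);
  translate([45, 0, 0]) cube([164, 27, 45]);
  translate([45, 0, 712]) cube([164, 27, 45]);
}
translate([-1408, 0, 0]) {
  translate([0, 0, 703]) cube([1178, 731, 30]);
  translate([34, 34, 0]) cube([54, 54, 703]);
  translate([1090, 34, 0]) cube([54, 54, 703]);
  translate([34, 643, 0]) cube([54, 54, 703]);
  translate([1090, 643, 0]) cube([54, 54, 703]);
}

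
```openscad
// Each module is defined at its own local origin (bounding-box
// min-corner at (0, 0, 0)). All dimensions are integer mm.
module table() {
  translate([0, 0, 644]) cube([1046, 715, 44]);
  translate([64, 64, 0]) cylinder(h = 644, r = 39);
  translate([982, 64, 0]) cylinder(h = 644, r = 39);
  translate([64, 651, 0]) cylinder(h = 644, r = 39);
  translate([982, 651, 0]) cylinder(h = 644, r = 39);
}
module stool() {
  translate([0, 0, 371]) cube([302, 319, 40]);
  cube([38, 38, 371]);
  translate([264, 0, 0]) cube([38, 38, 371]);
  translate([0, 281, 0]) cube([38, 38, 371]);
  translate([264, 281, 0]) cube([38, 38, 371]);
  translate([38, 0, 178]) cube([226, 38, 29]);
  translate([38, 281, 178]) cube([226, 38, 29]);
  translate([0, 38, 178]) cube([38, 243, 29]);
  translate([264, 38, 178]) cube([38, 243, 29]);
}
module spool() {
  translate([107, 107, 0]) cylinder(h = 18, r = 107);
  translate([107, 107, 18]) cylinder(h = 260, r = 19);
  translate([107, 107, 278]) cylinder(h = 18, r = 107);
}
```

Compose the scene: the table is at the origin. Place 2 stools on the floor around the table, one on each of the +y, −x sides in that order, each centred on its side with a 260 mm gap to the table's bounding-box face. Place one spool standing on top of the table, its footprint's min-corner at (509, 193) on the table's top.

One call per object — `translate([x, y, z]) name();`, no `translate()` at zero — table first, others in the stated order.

table();
translate([372, 975, 0]) stool();
translate([-562, 198, 0]) stool();
translate([509, 193, 688]) spool();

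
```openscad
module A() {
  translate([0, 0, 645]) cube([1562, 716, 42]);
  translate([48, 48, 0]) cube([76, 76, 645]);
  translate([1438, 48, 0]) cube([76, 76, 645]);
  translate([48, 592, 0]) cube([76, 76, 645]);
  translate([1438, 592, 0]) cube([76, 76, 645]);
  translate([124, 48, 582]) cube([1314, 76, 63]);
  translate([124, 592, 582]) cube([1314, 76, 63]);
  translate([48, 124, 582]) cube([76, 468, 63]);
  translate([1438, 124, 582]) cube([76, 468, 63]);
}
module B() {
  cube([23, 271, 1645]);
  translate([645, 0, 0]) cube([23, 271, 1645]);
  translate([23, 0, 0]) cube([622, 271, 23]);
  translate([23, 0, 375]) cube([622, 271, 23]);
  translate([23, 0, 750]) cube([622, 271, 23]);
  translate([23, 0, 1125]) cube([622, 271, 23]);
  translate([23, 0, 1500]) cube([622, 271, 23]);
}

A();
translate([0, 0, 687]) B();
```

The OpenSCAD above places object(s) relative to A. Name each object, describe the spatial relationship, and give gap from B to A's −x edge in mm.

The bookshelf's min-x is at 0; the table's min-x is 0; gap = 0 mm.

A is a table. B is a bookshelf. The bookshelf is on top of the table. The gap from the bookshelf to the table's −x edge is 0 mm.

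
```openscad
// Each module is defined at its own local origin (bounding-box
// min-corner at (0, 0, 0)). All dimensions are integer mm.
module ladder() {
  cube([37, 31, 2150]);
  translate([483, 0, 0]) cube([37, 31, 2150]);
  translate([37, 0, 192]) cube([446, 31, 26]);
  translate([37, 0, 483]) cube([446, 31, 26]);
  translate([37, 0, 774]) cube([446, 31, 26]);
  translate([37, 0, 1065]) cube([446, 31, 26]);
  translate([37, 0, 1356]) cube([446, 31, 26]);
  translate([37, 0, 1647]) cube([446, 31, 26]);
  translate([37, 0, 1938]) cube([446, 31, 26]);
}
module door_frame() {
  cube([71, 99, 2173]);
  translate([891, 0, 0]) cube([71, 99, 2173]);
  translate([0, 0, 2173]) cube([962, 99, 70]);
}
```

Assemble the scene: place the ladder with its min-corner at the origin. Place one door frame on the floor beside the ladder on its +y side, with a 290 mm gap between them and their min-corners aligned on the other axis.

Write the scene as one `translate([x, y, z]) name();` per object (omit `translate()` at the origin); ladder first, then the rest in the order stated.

ladder();
translate([0, 321, 0]) door_frame();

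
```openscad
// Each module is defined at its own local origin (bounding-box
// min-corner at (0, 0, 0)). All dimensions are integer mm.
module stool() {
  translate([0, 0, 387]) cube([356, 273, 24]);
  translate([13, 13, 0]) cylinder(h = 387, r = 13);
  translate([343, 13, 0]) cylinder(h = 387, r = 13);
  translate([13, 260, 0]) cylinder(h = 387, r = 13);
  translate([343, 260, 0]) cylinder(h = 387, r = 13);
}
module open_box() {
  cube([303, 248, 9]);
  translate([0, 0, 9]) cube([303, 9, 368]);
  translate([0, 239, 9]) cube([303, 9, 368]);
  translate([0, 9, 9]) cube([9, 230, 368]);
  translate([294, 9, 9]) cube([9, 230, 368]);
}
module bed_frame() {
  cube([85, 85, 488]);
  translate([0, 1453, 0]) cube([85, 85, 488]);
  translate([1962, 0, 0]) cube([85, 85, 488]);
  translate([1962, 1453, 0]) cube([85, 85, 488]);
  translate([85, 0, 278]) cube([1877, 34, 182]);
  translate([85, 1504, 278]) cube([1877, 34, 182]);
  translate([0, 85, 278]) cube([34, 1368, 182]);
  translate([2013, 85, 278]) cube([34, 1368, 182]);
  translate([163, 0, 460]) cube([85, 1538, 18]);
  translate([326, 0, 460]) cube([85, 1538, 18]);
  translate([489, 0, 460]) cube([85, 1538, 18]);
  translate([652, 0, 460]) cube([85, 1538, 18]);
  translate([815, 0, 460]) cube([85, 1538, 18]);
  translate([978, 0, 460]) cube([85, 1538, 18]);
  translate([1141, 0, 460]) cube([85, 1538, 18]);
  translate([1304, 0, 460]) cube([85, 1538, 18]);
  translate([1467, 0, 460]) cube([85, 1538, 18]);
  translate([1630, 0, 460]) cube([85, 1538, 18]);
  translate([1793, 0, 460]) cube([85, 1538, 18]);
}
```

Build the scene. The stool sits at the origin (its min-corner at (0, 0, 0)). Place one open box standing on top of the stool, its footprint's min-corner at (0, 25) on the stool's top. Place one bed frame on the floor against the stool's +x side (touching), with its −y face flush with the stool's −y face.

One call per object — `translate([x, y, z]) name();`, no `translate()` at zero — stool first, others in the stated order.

stool();
translate([0, 25, 411]) open_box();
translate([356, 0, 0]) bed_frame();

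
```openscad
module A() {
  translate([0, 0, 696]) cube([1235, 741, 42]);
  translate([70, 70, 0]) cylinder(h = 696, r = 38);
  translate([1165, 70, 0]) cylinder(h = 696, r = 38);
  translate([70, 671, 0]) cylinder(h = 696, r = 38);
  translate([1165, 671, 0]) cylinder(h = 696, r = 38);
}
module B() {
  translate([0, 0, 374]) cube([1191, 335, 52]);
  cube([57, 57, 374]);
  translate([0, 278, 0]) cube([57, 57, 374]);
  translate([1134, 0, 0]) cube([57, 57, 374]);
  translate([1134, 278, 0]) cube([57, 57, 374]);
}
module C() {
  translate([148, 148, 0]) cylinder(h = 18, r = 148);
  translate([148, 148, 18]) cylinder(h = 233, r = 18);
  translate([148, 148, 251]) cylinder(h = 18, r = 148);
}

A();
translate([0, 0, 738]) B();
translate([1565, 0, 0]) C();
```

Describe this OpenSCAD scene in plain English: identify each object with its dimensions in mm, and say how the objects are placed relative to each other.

A is a rectangular dining table. The top is 1235×741×42 mm with its upper surface at z = 738 mm. It stands on four round legs of 76 mm diameter, each leg's bounding box inset 32 mm from the nearest pair of top edges, running from the floor to the underside of the top.

B is a long wooden bench with a 1191 mm (x) × 335 mm (y) seat, 52 mm thick, its top surface 426 mm above the floor. Four 57 mm square legs at the seat corners, flush with the edges, run from z = 0 to the seat underside.

C is a spool: two coaxial disc flanges of radius 148 mm and thickness 18 mm, joined by a core cylinder of radius 18 mm and height 233 mm. The lower flange rests on z = 0 and the three cylinders share a vertical axis.

The bench is on top of the table. The spool is on the floor beside the table on its +x side.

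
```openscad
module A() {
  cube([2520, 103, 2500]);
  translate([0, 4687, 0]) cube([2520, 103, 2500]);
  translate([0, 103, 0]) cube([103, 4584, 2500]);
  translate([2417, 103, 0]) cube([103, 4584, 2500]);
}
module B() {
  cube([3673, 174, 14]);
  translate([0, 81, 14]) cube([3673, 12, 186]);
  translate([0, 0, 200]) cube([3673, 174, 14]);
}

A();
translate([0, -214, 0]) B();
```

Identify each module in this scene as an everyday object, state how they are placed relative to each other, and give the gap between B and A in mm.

The I-beam's nearest face is 40 mm from the house frame's −y face.

A is a house frame. B is an I-beam. The I-beam is on the floor beside the house frame on its −y side. The gap between the I-beam and the house frame is 40 mm.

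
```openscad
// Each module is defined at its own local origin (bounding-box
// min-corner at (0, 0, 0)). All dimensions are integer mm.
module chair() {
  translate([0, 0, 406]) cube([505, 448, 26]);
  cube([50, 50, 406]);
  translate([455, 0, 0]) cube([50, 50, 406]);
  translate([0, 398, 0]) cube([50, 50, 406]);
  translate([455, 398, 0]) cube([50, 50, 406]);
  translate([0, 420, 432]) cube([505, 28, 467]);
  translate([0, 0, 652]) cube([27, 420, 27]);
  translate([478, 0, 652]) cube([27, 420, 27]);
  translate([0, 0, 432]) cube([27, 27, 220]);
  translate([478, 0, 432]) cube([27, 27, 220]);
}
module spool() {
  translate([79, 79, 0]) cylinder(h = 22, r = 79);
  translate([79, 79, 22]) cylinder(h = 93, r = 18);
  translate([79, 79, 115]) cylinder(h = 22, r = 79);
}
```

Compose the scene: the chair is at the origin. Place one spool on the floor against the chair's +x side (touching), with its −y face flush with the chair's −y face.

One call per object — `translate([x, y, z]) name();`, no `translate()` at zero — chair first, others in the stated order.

chair();
translate([505, 0, 0]) spool();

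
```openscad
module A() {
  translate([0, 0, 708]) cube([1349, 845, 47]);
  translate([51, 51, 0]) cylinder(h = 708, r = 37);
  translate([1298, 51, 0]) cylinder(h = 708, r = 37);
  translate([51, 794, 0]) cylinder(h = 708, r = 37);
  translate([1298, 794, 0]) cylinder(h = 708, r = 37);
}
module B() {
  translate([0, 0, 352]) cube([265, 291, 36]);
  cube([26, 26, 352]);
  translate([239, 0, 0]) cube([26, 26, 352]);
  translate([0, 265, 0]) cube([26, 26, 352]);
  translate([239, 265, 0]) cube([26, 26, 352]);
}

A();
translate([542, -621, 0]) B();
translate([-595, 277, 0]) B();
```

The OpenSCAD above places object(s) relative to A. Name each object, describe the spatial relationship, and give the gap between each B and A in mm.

A is a table. B is a stool. Two stools sit around the table at the −y, −x sides. The gap between each stool and the table is 330 mm.

Each stool's nearest face is 330 mm from the table's bounding box.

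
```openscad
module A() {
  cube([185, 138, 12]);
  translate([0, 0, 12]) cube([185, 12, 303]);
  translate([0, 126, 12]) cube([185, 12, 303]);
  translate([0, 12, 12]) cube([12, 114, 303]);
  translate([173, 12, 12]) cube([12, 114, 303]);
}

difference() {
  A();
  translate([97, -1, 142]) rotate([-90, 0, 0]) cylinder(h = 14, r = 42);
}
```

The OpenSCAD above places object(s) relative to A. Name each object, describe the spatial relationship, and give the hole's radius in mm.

The subtracted cylinder has r = 42 mm.

A is an open box. The open box has a circular hole through its front wall. The hole's radius is 42 mm.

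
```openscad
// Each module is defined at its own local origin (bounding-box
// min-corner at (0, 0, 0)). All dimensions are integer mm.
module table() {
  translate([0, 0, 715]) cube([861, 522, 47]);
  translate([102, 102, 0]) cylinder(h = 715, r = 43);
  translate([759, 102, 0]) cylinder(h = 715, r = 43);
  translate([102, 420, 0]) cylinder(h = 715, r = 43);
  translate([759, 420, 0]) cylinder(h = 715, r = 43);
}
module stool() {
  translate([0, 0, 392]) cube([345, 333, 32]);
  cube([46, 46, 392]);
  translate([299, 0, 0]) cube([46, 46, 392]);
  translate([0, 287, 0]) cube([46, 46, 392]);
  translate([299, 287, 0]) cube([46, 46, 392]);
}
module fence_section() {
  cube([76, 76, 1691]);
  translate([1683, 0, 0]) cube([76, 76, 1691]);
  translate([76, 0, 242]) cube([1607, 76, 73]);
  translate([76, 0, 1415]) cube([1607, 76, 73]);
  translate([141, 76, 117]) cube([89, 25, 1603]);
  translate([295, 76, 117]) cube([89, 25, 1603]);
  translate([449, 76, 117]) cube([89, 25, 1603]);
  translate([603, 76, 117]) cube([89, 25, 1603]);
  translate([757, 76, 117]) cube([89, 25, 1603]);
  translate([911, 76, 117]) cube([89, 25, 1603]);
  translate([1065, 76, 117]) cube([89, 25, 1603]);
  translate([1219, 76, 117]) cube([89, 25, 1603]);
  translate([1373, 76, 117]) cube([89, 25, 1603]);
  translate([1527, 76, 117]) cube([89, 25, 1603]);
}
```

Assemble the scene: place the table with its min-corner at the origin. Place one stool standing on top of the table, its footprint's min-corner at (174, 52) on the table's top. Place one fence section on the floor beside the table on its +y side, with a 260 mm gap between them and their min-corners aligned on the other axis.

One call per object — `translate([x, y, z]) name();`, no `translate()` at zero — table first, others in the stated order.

table();
translate([174, 52, 762]) stool();
translate([0, 782, 0]) fence_section();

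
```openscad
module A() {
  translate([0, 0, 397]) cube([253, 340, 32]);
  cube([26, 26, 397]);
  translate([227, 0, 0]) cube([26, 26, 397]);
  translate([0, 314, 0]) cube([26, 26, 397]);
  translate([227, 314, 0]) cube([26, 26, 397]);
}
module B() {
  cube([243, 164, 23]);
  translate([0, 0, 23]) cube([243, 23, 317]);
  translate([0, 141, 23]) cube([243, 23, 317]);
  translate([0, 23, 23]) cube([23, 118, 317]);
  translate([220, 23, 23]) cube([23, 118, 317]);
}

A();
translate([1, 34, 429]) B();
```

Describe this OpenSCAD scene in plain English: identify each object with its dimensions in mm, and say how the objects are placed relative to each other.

A is a four-legged stool. The seat is a 253×340×32 mm slab whose top surface is at z = 429 mm; four square legs, each 26×26 mm in cross-section, run from the floor (z = 0) to the underside of the seat, each flush with a corner of the seat.

B is an open-topped rectangular box: outside dimensions 243×164×340 mm, with a uniform wall and base thickness of 23 mm. The base is a full 243×164 slab on the floor; four walls sit on top of the base. The front and back walls (the −y and +y sides) span the full width; the two side walls fit between them.

The open box is on top of the stool.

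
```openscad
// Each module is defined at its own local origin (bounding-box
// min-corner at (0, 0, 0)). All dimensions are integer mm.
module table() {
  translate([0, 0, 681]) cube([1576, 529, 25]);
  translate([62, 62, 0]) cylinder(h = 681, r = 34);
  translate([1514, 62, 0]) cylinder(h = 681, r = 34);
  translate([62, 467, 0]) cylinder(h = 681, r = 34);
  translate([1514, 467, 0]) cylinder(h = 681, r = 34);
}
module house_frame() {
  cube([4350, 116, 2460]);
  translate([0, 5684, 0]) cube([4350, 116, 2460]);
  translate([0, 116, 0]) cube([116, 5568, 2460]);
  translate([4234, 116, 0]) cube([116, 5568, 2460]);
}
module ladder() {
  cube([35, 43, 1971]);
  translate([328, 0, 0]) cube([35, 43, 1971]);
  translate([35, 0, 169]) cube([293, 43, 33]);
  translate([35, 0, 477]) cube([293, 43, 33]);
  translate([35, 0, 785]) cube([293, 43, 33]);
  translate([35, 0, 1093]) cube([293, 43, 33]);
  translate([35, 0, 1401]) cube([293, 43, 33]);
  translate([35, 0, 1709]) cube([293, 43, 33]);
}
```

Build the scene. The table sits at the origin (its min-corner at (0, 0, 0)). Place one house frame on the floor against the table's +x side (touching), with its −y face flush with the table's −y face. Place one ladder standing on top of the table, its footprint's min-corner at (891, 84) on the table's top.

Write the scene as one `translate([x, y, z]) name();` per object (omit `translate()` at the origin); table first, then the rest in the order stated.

table();
translate([1576, 0, 0]) house_frame();
translate([891, 84, 706]) ladder();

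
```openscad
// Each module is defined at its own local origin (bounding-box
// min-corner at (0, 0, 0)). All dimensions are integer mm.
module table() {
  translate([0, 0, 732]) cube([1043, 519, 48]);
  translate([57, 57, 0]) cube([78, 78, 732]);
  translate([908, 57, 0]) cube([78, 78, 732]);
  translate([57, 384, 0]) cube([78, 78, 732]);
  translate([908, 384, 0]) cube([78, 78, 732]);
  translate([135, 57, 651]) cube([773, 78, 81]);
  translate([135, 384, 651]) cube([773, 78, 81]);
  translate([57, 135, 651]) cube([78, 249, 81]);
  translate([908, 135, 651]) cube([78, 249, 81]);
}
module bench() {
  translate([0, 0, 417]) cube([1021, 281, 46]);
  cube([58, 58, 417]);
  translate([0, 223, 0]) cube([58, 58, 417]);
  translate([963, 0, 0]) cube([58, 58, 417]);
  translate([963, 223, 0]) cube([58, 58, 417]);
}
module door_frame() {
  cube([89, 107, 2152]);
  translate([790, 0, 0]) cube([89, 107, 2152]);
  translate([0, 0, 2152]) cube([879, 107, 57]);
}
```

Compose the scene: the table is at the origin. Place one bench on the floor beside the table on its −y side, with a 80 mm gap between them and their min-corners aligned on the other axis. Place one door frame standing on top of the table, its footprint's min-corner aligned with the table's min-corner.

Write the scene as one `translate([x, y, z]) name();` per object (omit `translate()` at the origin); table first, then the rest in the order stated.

table();
translate([0, -361, 0]) bench();
translate([0, 0, 780]) door_frame();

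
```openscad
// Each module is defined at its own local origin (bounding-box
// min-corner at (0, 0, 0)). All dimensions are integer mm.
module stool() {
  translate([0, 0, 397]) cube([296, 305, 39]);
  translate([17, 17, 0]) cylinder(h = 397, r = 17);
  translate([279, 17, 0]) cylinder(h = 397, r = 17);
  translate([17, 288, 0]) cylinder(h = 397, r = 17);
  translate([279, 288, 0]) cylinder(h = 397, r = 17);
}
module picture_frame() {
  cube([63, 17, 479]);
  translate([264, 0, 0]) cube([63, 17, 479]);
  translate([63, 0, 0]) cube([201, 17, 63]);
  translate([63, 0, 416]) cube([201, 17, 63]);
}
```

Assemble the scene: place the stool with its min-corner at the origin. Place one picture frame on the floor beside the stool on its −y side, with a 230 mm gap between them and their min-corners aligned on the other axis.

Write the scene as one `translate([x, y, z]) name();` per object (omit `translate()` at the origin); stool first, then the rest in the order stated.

stool();
translate([0, -247, 0]) picture_frame();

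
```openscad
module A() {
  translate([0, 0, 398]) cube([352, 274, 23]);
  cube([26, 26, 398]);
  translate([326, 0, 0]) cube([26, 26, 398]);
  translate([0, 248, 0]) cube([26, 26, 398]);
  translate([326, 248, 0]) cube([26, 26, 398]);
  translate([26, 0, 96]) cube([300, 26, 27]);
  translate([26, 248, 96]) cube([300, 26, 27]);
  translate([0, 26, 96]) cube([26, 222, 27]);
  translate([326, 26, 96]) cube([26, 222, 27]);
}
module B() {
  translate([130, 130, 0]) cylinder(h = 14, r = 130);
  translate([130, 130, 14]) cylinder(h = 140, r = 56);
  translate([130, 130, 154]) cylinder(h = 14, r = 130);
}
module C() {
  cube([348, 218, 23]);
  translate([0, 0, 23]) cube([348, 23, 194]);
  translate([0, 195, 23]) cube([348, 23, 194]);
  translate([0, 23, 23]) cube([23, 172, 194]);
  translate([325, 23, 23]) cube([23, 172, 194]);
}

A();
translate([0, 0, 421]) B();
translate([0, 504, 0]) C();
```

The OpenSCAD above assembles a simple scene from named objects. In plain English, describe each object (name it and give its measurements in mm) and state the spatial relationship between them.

A is a four-legged stool. The seat is 352×274 mm, 23 mm thick, top at z = 421 mm. It stands on four square legs, each 26×26 mm in cross-section, from z = 0 to the seat underside, each flush with a corner of the seat. Four stretchers, 26 mm wide and 27 mm tall, connect adjacent legs with their undersides at z = 96 mm, each running between the inner faces of the legs it joins and aligned with the legs' outer faces on the other axis.

B is a spool: two coaxial disc flanges of radius 130 mm and thickness 14 mm, joined by a core cylinder of radius 56 mm and height 140 mm. The lower flange rests on z = 0 and the three cylinders share a vertical axis.

C is an open storage box with external size 348×218×217 mm and wall thickness 23 mm (the base is also 23 mm thick). The base covers the whole footprint; the four walls stand on the base, with the y-facing walls full-width and the x-facing walls fitting between their inner faces.

The spool is on top of the stool. The open box is on the floor beside the stool on its +y side.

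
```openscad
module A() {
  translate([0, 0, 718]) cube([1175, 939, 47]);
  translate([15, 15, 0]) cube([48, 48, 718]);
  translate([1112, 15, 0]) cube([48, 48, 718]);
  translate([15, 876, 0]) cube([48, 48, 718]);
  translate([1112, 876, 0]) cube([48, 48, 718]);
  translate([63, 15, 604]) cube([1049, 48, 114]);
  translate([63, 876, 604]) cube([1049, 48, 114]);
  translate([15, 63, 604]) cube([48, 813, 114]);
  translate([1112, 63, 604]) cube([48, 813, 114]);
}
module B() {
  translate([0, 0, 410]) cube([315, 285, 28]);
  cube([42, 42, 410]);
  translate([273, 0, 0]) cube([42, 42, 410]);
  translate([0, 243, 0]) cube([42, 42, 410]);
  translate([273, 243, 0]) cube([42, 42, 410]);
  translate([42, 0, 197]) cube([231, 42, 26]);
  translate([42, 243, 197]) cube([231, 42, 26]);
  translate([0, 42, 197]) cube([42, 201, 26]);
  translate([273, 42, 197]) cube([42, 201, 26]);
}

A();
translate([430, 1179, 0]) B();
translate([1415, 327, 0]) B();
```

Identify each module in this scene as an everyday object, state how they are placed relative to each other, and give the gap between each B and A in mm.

Each stool's nearest face is 240 mm from the table's bounding box.

A is a table. B is a stool. Two stools sit around the table at the +y, +x sides. The gap between each stool and the table is 240 mm.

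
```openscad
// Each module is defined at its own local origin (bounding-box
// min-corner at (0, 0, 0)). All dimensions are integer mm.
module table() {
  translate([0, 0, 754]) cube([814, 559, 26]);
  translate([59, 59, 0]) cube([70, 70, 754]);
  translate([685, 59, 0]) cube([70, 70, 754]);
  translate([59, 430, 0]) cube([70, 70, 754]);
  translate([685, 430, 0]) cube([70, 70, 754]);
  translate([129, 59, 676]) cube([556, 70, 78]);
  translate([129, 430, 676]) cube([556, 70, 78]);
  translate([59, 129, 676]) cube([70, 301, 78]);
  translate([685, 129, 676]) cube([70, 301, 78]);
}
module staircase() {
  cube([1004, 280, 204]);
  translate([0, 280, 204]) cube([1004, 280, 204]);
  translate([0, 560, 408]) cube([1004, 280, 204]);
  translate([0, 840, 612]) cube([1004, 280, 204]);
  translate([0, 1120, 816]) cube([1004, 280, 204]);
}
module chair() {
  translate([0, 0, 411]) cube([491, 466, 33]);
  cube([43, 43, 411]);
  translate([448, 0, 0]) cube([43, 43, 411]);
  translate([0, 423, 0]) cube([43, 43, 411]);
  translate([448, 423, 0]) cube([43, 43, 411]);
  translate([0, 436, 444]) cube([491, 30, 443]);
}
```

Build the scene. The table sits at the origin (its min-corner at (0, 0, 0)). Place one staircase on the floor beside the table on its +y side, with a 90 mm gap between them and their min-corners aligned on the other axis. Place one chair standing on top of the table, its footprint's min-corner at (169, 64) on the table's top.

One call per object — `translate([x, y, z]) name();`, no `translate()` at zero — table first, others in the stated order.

table();
translate([0, 649, 0]) staircase();
translate([169, 64, 780]) chair();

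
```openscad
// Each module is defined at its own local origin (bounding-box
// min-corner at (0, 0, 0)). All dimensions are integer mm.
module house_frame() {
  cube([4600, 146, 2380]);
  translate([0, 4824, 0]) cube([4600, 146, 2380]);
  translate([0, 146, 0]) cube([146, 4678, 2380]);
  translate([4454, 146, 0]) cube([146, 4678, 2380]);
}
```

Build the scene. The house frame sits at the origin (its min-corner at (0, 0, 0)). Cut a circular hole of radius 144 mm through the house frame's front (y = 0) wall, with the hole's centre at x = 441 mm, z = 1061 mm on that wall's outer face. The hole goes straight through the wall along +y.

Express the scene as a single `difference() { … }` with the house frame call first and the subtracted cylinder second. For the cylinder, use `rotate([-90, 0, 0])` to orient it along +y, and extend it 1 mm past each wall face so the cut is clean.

difference() {
  house_frame();
  translate([441, -1, 1061]) rotate([-90, 0, 0]) cylinder(h = 148, r = 144);
}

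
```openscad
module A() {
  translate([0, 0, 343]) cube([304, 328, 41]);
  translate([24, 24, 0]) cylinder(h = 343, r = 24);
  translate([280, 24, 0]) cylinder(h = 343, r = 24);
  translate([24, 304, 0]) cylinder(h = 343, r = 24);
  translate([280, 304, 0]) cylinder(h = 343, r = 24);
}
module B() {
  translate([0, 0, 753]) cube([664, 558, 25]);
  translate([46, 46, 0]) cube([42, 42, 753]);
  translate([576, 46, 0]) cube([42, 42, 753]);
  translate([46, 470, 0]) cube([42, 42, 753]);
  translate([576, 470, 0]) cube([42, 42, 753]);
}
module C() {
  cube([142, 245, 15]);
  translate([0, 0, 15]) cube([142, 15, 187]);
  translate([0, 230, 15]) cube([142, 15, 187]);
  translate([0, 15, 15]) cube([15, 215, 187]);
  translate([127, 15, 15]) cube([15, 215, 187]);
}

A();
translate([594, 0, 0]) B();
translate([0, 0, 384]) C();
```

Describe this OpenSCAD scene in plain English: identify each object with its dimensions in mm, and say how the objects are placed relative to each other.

A is a simple wooden stool: a rectangular seat 304 mm (x) by 328 mm (y), 41 mm thick, top face at z = 384 mm, on four round legs, each 48 mm in diameter. The legs rest on z = 0, each leg's axis is inset half a diameter from the nearest pair of seat edges (so the leg's bounding box is flush with the corner).

B is a table: top 664 mm (x) × 558 mm (y), 25 mm thick, upper face at z = 778 mm, on four 42×42 mm square legs, each inset 46 mm from the nearest pair of top edges, running from z = 0 to the bottom of the top.

C is an open storage box with external size 142×245×202 mm and wall thickness 15 mm (the base is also 15 mm thick). The base covers the whole footprint; the four walls stand on the base, with the y-facing walls full-width and the x-facing walls fitting between their inner faces.

The table is on the floor beside the stool on its +x side. The open box is on top of the stool.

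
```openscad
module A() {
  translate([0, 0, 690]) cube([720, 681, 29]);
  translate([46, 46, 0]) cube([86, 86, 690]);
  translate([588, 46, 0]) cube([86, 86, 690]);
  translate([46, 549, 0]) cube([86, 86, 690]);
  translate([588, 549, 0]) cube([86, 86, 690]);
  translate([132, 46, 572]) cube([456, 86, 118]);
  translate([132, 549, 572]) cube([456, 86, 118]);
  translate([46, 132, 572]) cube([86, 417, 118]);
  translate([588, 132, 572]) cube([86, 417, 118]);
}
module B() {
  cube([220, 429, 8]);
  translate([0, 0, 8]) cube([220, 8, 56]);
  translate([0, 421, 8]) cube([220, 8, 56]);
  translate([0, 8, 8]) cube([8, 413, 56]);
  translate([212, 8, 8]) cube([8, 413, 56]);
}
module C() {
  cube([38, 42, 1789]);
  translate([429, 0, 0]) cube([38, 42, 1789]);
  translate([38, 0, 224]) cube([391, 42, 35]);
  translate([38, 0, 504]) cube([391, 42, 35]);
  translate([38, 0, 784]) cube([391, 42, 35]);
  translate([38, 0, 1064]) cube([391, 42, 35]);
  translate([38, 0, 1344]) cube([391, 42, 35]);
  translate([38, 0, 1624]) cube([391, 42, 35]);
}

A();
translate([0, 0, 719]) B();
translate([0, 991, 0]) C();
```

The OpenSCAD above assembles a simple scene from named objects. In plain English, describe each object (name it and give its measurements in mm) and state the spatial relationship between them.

A is a rectangular dining table. The top is 720×681×29 mm with its upper surface at z = 719 mm. It stands on four 86×86 mm square legs, each inset 46 mm from the nearest pair of top edges, running from the floor to the underside of the top. Four apron rails, 86 mm thick and 118 mm tall, run between adjacent legs with their top edges flush with the underside of the top and their outer faces flush with the legs' outer faces.

B is an open storage box with external size 220×429×64 mm and wall thickness 8 mm (the base is also 8 mm thick). The base covers the whole footprint; the four walls stand on the base, with the y-facing walls full-width and the x-facing walls fitting between their inner faces.

C is a straight ladder. Two 38×42 mm vertical rails, 1789 mm tall, stand 467 mm apart (outside-to-outside) with their front faces coplanar on the −y side. 6 rungs, each 42 mm deep and 35 mm tall, span between the inner faces of the rails, front faces flush with the rails. The lowest rung's underside is at z = 224 mm and rungs are spaced 280 mm apart (underside to underside).

The open box is on top of the table. The ladder is on the floor beside the table on its +y side.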